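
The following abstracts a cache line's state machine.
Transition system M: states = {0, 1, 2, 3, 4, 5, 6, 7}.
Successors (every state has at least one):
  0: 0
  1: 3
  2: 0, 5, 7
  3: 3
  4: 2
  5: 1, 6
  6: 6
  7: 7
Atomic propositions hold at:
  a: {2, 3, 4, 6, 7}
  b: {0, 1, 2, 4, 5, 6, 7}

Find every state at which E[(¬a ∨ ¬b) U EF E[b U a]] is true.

{1, 2, 3, 4, 5, 6, 7}

Sat(¬a) = {0, 1, 5}
Sat(¬b) = {3}
Sat(¬a ∨ ¬b) = {0, 1, 3, 5}
E[b U a]: least fixpoint, start Z0 = Sat(a) = {2, 3, 4, 6, 7}, add states in Sat(b) with some successor in Z. Z1 = {1, 2, 3, 4, 5, 6, 7}; fixed.
Sat(E[b U a]) = {1, 2, 3, 4, 5, 6, 7}
EF E[b U a]: least fixpoint, start Z0 = {1, 2, 3, 4, 5, 6, 7}, add states with some successor in Z. Already a fixed point.
Sat(EF E[b U a]) = {1, 2, 3, 4, 5, 6, 7}
E[(¬a ∨ ¬b) U EF E[b U a]]: least fixpoint, start Z0 = Sat(EF E[b U a]) = {1, 2, 3, 4, 5, 6, 7}, add states in Sat(¬a ∨ ¬b) with some successor in Z. Already a fixed point.
Sat(E[(¬a ∨ ¬b) U EF E[b U a]]) = {1, 2, 3, 4, 5, 6, 7}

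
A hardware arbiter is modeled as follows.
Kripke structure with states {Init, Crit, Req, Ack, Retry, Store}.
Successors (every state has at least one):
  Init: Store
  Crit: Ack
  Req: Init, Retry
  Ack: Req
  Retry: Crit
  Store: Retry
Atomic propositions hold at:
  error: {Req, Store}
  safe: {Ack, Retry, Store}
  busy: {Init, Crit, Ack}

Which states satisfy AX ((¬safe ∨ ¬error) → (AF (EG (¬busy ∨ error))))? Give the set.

Sat(¬safe) = {Init, Crit, Req}
Sat(¬error) = {Init, Crit, Ack, Retry}
Sat(¬safe ∨ ¬error) = {Init, Crit, Req, Ack, Retry}
Sat(¬busy) = {Req, Retry, Store}
Sat(¬busy ∨ error) = {Req, Retry, Store}
EG (¬busy ∨ error): greatest fixpoint, start Z0 = {Req, Retry, Store}, keep only states in Sat with some successor in Z. Z1 = {Req, Store}; Z2 = ∅; fixed.
Sat(EG (¬busy ∨ error)) = ∅
AF (EG (¬busy ∨ error)): least fixpoint, start Z0 = ∅, add states with every successor in Z. Already a fixed point.
Sat(AF (EG (¬busy ∨ error))) = ∅
Sat((¬safe ∨ ¬error) → (AF (EG (¬busy ∨ error)))) = {Store}
Sat(AX ((¬safe ∨ ¬error) → (AF (EG (¬busy ∨ error))))) = {s : every successor in {Store}} = {Init}

{Init}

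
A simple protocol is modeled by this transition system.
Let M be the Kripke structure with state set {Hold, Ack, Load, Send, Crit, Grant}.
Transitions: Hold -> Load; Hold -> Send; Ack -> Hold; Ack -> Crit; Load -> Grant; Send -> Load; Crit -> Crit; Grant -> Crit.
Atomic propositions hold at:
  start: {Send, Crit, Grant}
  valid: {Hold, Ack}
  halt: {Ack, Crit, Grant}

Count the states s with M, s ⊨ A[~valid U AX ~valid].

5

Sat(~valid) = {Load, Send, Crit, Grant}
Sat(AX ~valid) = {s : every successor in {Load, Send, Crit, Grant}} = {Hold, Load, Send, Crit, Grant}
A[~valid U AX ~valid]: least fixpoint, start Z0 = Sat(AX ~valid) = {Hold, Load, Send, Crit, Grant}, add states in Sat(~valid) with every successor in Z. Already a fixed point.
Sat(A[~valid U AX ~valid]) = {Hold, Load, Send, Crit, Grant}
|Sat(A[~valid U AX ~valid])| = |{Hold, Load, Send, Crit, Grant}| = 5.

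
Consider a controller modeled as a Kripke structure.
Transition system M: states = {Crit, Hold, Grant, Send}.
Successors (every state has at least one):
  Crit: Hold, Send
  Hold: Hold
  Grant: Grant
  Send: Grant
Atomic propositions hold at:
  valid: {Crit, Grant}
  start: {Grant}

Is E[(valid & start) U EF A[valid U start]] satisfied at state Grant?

Sat(valid & start) = {Grant}
A[valid U start]: least fixpoint, start Z0 = Sat(start) = {Grant}, add states in Sat(valid) with every successor in Z. Already a fixed point.
Sat(A[valid U start]) = {Grant}
EF A[valid U start]: least fixpoint, start Z0 = {Grant}, add states with some successor in Z. Z1 = {Grant, Send}; Z2 = {Crit, Grant, Send}; fixed.
Sat(EF A[valid U start]) = {Crit, Grant, Send}
E[(valid & start) U EF A[valid U start]]: least fixpoint, start Z0 = Sat(EF A[valid U start]) = {Crit, Grant, Send}, add states in Sat(valid & start) with some successor in Z. Already a fixed point.
Sat(E[(valid & start) U EF A[valid U start]]) = {Crit, Grant, Send}
Grant ∈ Sat(E[(valid & start) U EF A[valid U start]]) = {Crit, Grant, Send}, so the formula holds at Grant.

Yes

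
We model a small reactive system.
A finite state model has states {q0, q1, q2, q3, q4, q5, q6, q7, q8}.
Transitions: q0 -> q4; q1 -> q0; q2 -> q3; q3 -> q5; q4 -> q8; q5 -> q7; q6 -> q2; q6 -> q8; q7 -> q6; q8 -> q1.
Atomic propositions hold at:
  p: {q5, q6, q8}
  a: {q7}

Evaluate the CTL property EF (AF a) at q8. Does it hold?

AF a: least fixpoint, start Z0 = {q7}, add states with every successor in Z. Z1 = {q5, q7}; Z2 = {q3, q5, q7}; Z3 = {q2, q3, q5, q7}; fixed.
Sat(AF a) = {q2, q3, q5, q7}
EF (AF a): least fixpoint, start Z0 = {q2, q3, q5, q7}, add states with some successor in Z. Z1 = {q2, q3, q5, q6, q7}; fixed.
Sat(EF (AF a)) = {q2, q3, q5, q6, q7}
q8 ∉ Sat(EF (AF a)) = {q2, q3, q5, q6, q7}, so the formula does not hold at q8.

No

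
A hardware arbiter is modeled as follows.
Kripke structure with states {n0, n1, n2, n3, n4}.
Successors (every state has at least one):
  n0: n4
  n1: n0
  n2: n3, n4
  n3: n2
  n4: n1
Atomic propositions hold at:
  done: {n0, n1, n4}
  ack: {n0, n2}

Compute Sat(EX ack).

Sat(EX ack) = {s : some successor in {n0, n2}} = {n1, n3}

{n1, n3}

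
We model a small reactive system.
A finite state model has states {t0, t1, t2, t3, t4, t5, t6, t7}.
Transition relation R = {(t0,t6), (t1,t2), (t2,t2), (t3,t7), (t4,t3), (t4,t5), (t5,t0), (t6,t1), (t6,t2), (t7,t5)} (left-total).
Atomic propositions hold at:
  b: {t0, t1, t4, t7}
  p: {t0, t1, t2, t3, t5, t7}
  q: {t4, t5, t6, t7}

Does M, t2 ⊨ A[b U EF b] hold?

EF b: least fixpoint, start Z0 = {t0, t1, t4, t7}, add states with some successor in Z. Z1 = {t0, t1, t3, t4, t5, t6, t7}; fixed.
Sat(EF b) = {t0, t1, t3, t4, t5, t6, t7}
A[b U EF b]: least fixpoint, start Z0 = Sat(EF b) = {t0, t1, t3, t4, t5, t6, t7}, add states in Sat(b) with every successor in Z. Already a fixed point.
Sat(A[b U EF b]) = {t0, t1, t3, t4, t5, t6, t7}
t2 ∉ Sat(A[b U EF b]) = {t0, t1, t3, t4, t5, t6, t7}, so the formula does not hold at t2.

No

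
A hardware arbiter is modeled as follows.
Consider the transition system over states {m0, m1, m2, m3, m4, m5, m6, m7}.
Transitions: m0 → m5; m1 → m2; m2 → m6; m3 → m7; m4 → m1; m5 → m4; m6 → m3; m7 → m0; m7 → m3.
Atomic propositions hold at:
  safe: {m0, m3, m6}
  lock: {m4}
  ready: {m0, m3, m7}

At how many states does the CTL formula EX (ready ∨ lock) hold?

Sat(ready ∨ lock) = {m0, m3, m4, m7}
Sat(EX (ready ∨ lock)) = {s : some successor in {m0, m3, m4, m7}} = {m3, m5, m6, m7}
|Sat(EX (ready ∨ lock))| = |{m3, m5, m6, m7}| = 4.

4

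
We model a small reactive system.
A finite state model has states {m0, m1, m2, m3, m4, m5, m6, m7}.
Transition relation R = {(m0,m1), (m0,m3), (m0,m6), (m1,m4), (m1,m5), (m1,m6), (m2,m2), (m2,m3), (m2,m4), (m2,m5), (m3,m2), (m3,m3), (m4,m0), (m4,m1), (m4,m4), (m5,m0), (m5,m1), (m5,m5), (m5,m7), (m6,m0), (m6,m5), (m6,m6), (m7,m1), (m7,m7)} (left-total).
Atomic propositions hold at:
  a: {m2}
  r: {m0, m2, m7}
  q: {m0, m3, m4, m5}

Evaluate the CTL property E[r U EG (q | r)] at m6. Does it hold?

Sat(q | r) = {m0, m2, m3, m4, m5, m7}
EG (q | r): greatest fixpoint, start Z0 = {m0, m2, m3, m4, m5, m7}, keep only states in Sat with some successor in Z. Already a fixed point.
Sat(EG (q | r)) = {m0, m2, m3, m4, m5, m7}
E[r U EG (q | r)]: least fixpoint, start Z0 = Sat(EG (q | r)) = {m0, m2, m3, m4, m5, m7}, add states in Sat(r) with some successor in Z. Already a fixed point.
Sat(E[r U EG (q | r)]) = {m0, m2, m3, m4, m5, m7}
m6 ∉ Sat(E[r U EG (q | r)]) = {m0, m2, m3, m4, m5, m7}, so the formula does not hold at m6.

No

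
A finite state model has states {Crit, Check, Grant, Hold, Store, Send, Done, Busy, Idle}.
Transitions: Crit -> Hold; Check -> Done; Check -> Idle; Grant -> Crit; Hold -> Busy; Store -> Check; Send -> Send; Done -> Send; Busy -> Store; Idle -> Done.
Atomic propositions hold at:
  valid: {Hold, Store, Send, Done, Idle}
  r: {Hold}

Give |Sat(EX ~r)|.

8

Sat(~r) = {Crit, Check, Grant, Store, Send, Done, Busy, Idle}
Sat(EX ~r) = {s : some successor in {Crit, Check, Grant, Store, Send, Done, Busy, Idle}} = {Check, Grant, Hold, Store, Send, Done, Busy, Idle}
|Sat(EX ~r)| = |{Check, Grant, Hold, Store, Send, Done, Busy, Idle}| = 8.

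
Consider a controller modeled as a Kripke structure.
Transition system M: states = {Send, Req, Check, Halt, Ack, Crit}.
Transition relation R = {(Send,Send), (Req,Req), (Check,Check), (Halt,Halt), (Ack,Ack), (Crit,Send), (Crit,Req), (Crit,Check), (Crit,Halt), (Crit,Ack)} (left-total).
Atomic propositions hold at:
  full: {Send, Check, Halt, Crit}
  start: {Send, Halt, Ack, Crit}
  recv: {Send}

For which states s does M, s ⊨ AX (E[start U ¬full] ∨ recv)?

Sat(¬full) = {Req, Ack}
E[start U ¬full]: least fixpoint, start Z0 = Sat(¬full) = {Req, Ack}, add states in Sat(start) with some successor in Z. Z1 = {Req, Ack, Crit}; fixed.
Sat(E[start U ¬full]) = {Req, Ack, Crit}
Sat(E[start U ¬full] ∨ recv) = {Send, Req, Ack, Crit}
Sat(AX (E[start U ¬full] ∨ recv)) = {s : every successor in {Send, Req, Ack, Crit}} = {Send, Req, Ack}

{Send, Req, Ack}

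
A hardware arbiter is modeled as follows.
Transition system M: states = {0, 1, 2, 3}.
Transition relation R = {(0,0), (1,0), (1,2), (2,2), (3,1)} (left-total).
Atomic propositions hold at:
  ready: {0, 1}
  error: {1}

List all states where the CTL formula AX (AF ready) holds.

AF ready: least fixpoint, start Z0 = {0, 1}, add states with every successor in Z. Z1 = {0, 1, 3}; fixed.
Sat(AF ready) = {0, 1, 3}
Sat(AX (AF ready)) = {s : every successor in {0, 1, 3}} = {0, 3}

{0, 3}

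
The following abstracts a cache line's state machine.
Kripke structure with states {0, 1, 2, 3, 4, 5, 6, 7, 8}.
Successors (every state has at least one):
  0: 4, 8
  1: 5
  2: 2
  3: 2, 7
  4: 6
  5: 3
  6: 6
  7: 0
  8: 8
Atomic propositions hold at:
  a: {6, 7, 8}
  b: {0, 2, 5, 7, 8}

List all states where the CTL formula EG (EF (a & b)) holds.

{0, 1, 3, 5, 7, 8}

Sat(a & b) = {7, 8}
EF (a & b): least fixpoint, start Z0 = {7, 8}, add states with some successor in Z. Z1 = {0, 3, 7, 8}; Z2 = {0, 3, 5, 7, 8}; Z3 = {0, 1, 3, 5, 7, 8}; fixed.
Sat(EF (a & b)) = {0, 1, 3, 5, 7, 8}
EG (EF (a & b)): greatest fixpoint, start Z0 = {0, 1, 3, 5, 7, 8}, keep only states in Sat with some successor in Z. Already a fixed point.
Sat(EG (EF (a & b))) = {0, 1, 3, 5, 7, 8}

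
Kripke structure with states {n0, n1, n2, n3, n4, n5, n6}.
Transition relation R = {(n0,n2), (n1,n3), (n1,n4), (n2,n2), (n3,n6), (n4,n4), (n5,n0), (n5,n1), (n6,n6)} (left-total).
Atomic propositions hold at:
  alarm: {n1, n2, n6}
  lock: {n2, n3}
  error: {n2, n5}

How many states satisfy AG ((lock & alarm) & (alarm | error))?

1

Sat(lock & alarm) = {n2}
Sat(alarm | error) = {n1, n2, n5, n6}
Sat((lock & alarm) & (alarm | error)) = {n2}
AG ((lock & alarm) & (alarm | error)): greatest fixpoint, start Z0 = {n2}, keep only states in Sat with every successor in Z. Already a fixed point.
Sat(AG ((lock & alarm) & (alarm | error))) = {n2}
|Sat(AG ((lock & alarm) & (alarm | error)))| = |{n2}| = 1.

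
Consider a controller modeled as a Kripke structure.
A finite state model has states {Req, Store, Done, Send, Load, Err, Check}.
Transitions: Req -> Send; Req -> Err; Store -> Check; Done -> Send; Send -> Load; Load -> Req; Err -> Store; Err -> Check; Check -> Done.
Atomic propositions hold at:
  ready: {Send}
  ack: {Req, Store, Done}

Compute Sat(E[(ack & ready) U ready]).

Sat(ack & ready) = ∅
E[(ack & ready) U ready]: least fixpoint, start Z0 = Sat(ready) = {Send}, add states in Sat(ack & ready) with some successor in Z. Already a fixed point.
Sat(E[(ack & ready) U ready]) = {Send}

{Send}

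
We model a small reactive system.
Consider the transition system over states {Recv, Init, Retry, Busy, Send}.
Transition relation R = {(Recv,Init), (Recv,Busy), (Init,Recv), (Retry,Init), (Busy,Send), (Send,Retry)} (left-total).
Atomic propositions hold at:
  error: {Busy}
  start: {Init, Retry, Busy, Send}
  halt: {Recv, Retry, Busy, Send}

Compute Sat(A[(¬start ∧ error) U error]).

{Busy}

Sat(¬start) = {Recv}
Sat(¬start ∧ error) = ∅
A[(¬start ∧ error) U error]: least fixpoint, start Z0 = Sat(error) = {Busy}, add states in Sat(¬start ∧ error) with every successor in Z. Already a fixed point.
Sat(A[(¬start ∧ error) U error]) = {Busy}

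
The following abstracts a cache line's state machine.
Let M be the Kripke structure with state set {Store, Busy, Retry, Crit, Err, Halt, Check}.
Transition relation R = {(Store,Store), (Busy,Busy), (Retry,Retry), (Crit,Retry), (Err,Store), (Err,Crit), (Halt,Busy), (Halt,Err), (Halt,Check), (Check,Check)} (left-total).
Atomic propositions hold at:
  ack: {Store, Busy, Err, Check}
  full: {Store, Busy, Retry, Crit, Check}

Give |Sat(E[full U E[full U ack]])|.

E[full U ack]: least fixpoint, start Z0 = Sat(ack) = {Store, Busy, Err, Check}, add states in Sat(full) with some successor in Z. Already a fixed point.
Sat(E[full U ack]) = {Store, Busy, Err, Check}
E[full U E[full U ack]]: least fixpoint, start Z0 = Sat(E[full U ack]) = {Store, Busy, Err, Check}, add states in Sat(full) with some successor in Z. Already a fixed point.
Sat(E[full U E[full U ack]]) = {Store, Busy, Err, Check}
|Sat(E[full U E[full U ack]])| = |{Store, Busy, Err, Check}| = 4.

4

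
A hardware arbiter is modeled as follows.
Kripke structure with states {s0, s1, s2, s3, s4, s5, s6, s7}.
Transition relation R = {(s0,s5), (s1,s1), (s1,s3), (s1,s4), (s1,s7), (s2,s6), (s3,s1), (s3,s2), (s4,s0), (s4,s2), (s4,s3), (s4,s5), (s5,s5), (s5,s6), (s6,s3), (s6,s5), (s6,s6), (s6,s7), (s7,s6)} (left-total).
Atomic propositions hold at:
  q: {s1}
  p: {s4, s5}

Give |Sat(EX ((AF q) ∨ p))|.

6

AF q: least fixpoint, start Z0 = {s1}, add states with every successor in Z. Already a fixed point.
Sat(AF q) = {s1}
Sat((AF q) ∨ p) = {s1, s4, s5}
Sat(EX ((AF q) ∨ p)) = {s : some successor in {s1, s4, s5}} = {s0, s1, s3, s4, s5, s6}
|Sat(EX ((AF q) ∨ p))| = |{s0, s1, s3, s4, s5, s6}| = 6.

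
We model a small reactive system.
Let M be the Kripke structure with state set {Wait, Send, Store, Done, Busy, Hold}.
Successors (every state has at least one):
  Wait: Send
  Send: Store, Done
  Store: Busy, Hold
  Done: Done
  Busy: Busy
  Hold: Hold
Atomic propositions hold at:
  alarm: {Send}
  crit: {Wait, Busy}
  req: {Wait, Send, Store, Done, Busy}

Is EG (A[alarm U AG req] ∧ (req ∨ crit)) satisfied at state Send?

AG req: greatest fixpoint, start Z0 = {Wait, Send, Store, Done, Busy}, keep only states in Sat with every successor in Z. Z1 = {Wait, Send, Done, Busy}; Z2 = {Wait, Done, Busy}; Z3 = {Done, Busy}; fixed.
Sat(AG req) = {Done, Busy}
A[alarm U AG req]: least fixpoint, start Z0 = Sat(AG req) = {Done, Busy}, add states in Sat(alarm) with every successor in Z. Already a fixed point.
Sat(A[alarm U AG req]) = {Done, Busy}
Sat(req ∨ crit) = {Wait, Send, Store, Done, Busy}
Sat(A[alarm U AG req] ∧ (req ∨ crit)) = {Done, Busy}
EG (A[alarm U AG req] ∧ (req ∨ crit)): greatest fixpoint, start Z0 = {Done, Busy}, keep only states in Sat with some successor in Z. Already a fixed point.
Sat(EG (A[alarm U AG req] ∧ (req ∨ crit))) = {Done, Busy}
Send ∉ Sat(EG (A[alarm U AG req] ∧ (req ∨ crit))) = {Done, Busy}, so the formula does not hold at Send.

No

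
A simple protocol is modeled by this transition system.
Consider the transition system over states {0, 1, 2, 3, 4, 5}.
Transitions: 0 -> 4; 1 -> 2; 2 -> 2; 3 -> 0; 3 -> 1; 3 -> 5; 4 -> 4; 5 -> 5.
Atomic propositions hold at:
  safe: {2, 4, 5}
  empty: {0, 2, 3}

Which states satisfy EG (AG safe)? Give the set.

{2, 4, 5}

AG safe: greatest fixpoint, start Z0 = {2, 4, 5}, keep only states in Sat with every successor in Z. Already a fixed point.
Sat(AG safe) = {2, 4, 5}
EG (AG safe): greatest fixpoint, start Z0 = {2, 4, 5}, keep only states in Sat with some successor in Z. Already a fixed point.
Sat(EG (AG safe)) = {2, 4, 5}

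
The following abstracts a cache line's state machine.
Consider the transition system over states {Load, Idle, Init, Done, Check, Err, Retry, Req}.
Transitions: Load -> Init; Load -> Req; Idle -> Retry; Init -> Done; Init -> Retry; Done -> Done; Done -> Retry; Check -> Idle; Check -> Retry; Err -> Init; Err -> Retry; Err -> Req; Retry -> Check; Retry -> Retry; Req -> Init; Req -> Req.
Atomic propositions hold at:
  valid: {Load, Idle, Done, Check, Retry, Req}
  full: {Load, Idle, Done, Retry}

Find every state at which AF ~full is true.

{Load, Init, Check, Err, Req}

Sat(~full) = {Init, Check, Err, Req}
AF ~full: least fixpoint, start Z0 = {Init, Check, Err, Req}, add states with every successor in Z. Z1 = {Load, Init, Check, Err, Req}; fixed.
Sat(AF ~full) = {Load, Init, Check, Err, Req}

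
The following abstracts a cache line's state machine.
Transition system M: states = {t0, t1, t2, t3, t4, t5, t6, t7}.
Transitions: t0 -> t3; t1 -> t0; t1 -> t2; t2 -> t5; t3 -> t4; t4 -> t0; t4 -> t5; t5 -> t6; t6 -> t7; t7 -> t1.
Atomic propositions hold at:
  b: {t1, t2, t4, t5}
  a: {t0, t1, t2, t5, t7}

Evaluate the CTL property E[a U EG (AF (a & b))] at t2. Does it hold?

Sat(a & b) = {t1, t2, t5}
AF (a & b): least fixpoint, start Z0 = {t1, t2, t5}, add states with every successor in Z. Z1 = {t1, t2, t5, t7}; Z2 = {t1, t2, t5, t6, t7}; fixed.
Sat(AF (a & b)) = {t1, t2, t5, t6, t7}
EG (AF (a & b)): greatest fixpoint, start Z0 = {t1, t2, t5, t6, t7}, keep only states in Sat with some successor in Z. Already a fixed point.
Sat(EG (AF (a & b))) = {t1, t2, t5, t6, t7}
E[a U EG (AF (a & b))]: least fixpoint, start Z0 = Sat(EG (AF (a & b))) = {t1, t2, t5, t6, t7}, add states in Sat(a) with some successor in Z. Already a fixed point.
Sat(E[a U EG (AF (a & b))]) = {t1, t2, t5, t6, t7}
t2 ∈ Sat(E[a U EG (AF (a & b))]) = {t1, t2, t5, t6, t7}, so the formula holds at t2.

Yes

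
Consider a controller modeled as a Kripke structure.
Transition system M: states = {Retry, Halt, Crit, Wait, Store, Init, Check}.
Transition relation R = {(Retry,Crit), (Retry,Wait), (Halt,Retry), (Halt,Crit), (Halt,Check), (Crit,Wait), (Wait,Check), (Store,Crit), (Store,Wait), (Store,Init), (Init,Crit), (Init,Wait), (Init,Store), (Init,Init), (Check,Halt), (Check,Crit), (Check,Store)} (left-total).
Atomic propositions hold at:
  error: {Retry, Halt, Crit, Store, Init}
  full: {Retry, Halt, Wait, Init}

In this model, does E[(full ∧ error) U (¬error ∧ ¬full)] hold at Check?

Yes

Sat(full ∧ error) = {Retry, Halt, Init}
Sat(¬error) = {Wait, Check}
Sat(¬full) = {Crit, Store, Check}
Sat(¬error ∧ ¬full) = {Check}
E[(full ∧ error) U (¬error ∧ ¬full)]: least fixpoint, start Z0 = Sat((¬error ∧ ¬full)) = {Check}, add states in Sat(full ∧ error) with some successor in Z. Z1 = {Halt, Check}; fixed.
Sat(E[(full ∧ error) U (¬error ∧ ¬full)]) = {Halt, Check}
Check ∈ Sat(E[(full ∧ error) U (¬error ∧ ¬full)]) = {Halt, Check}, so the formula holds at Check.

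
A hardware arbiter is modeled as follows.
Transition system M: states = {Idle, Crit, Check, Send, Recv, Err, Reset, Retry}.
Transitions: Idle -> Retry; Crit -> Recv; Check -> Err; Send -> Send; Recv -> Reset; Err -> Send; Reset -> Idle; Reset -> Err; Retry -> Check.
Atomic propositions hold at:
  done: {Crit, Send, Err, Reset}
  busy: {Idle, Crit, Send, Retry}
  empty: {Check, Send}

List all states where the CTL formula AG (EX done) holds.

Sat(EX done) = {s : some successor in {Crit, Send, Err, Reset}} = {Check, Send, Recv, Err, Reset}
AG (EX done): greatest fixpoint, start Z0 = {Check, Send, Recv, Err, Reset}, keep only states in Sat with every successor in Z. Z1 = {Check, Send, Recv, Err}; Z2 = {Check, Send, Err}; fixed.
Sat(AG (EX done)) = {Check, Send, Err}

{Check, Send, Err}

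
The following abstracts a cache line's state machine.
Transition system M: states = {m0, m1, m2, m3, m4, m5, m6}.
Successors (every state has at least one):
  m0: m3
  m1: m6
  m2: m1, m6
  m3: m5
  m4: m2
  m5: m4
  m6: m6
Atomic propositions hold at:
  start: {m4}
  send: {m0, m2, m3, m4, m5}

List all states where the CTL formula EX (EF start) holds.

{m0, m3, m5}

EF start: least fixpoint, start Z0 = {m4}, add states with some successor in Z. Z1 = {m4, m5}; Z2 = {m3, m4, m5}; Z3 = {m0, m3, m4, m5}; fixed.
Sat(EF start) = {m0, m3, m4, m5}
Sat(EX (EF start)) = {s : some successor in {m0, m3, m4, m5}} = {m0, m3, m5}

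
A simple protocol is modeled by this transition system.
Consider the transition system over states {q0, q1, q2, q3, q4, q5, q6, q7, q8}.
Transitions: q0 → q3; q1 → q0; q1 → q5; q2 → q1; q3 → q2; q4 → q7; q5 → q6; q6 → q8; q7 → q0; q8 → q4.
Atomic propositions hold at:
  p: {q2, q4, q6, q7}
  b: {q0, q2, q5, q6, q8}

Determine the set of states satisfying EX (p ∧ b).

{q3, q5}

Sat(p ∧ b) = {q2, q6}
Sat(EX (p ∧ b)) = {s : some successor in {q2, q6}} = {q3, q5}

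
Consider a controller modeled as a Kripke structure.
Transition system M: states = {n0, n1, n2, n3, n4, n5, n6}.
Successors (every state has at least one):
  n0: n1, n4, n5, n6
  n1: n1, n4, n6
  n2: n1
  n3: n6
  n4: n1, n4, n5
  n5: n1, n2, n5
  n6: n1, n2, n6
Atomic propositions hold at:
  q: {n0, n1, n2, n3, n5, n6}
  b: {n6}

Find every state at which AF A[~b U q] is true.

{n0, n1, n2, n3, n5, n6}

Sat(~b) = {n0, n1, n2, n3, n4, n5}
A[~b U q]: least fixpoint, start Z0 = Sat(q) = {n0, n1, n2, n3, n5, n6}, add states in Sat(~b) with every successor in Z. Already a fixed point.
Sat(A[~b U q]) = {n0, n1, n2, n3, n5, n6}
AF A[~b U q]: least fixpoint, start Z0 = {n0, n1, n2, n3, n5, n6}, add states with every successor in Z. Already a fixed point.
Sat(AF A[~b U q]) = {n0, n1, n2, n3, n5, n6}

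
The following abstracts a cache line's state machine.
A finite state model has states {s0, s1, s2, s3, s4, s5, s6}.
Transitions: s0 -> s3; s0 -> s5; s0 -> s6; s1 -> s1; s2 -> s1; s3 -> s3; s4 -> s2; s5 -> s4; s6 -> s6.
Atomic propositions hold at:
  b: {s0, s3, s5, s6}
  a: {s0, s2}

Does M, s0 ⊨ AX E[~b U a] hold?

Sat(~b) = {s1, s2, s4}
E[~b U a]: least fixpoint, start Z0 = Sat(a) = {s0, s2}, add states in Sat(~b) with some successor in Z. Z1 = {s0, s2, s4}; fixed.
Sat(E[~b U a]) = {s0, s2, s4}
Sat(AX E[~b U a]) = {s : every successor in {s0, s2, s4}} = {s4, s5}
s0 ∉ Sat(AX E[~b U a]) = {s4, s5}, so the formula does not hold at s0.

No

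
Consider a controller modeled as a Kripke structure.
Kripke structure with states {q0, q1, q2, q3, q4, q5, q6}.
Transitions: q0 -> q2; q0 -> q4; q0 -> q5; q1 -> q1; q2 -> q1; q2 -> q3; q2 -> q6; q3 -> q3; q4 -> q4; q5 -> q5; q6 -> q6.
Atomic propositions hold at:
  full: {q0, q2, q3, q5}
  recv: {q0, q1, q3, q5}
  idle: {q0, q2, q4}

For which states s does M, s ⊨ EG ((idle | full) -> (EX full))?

Sat(idle | full) = {q0, q2, q3, q4, q5}
Sat(EX full) = {s : some successor in {q0, q2, q3, q5}} = {q0, q2, q3, q5}
Sat((idle | full) -> (EX full)) = {q0, q1, q2, q3, q5, q6}
EG ((idle | full) -> (EX full)): greatest fixpoint, start Z0 = {q0, q1, q2, q3, q5, q6}, keep only states in Sat with some successor in Z. Already a fixed point.
Sat(EG ((idle | full) -> (EX full))) = {q0, q1, q2, q3, q5, q6}

{q0, q1, q2, q3, q5, q6}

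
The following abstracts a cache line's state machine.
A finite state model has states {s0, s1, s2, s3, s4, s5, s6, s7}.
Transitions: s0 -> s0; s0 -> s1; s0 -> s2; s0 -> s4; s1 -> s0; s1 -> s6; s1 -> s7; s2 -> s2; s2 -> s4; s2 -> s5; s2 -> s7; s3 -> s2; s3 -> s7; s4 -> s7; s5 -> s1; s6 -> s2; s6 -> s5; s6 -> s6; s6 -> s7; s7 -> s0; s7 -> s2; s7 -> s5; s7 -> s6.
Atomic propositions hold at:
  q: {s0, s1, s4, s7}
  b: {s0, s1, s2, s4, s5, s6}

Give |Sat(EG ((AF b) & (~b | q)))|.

5

AF b: least fixpoint, start Z0 = {s0, s1, s2, s4, s5, s6}, add states with every successor in Z. Z1 = {s0, s1, s2, s4, s5, s6, s7}; Z2 = {s0, s1, s2, s3, s4, s5, s6, s7}; fixed.
Sat(AF b) = {s0, s1, s2, s3, s4, s5, s6, s7}
Sat(~b) = {s3, s7}
Sat(~b | q) = {s0, s1, s3, s4, s7}
Sat((AF b) & (~b | q)) = {s0, s1, s3, s4, s7}
EG ((AF b) & (~b | q)): greatest fixpoint, start Z0 = {s0, s1, s3, s4, s7}, keep only states in Sat with some successor in Z. Already a fixed point.
Sat(EG ((AF b) & (~b | q))) = {s0, s1, s3, s4, s7}
|Sat(EG ((AF b) & (~b | q)))| = |{s0, s1, s3, s4, s7}| = 5.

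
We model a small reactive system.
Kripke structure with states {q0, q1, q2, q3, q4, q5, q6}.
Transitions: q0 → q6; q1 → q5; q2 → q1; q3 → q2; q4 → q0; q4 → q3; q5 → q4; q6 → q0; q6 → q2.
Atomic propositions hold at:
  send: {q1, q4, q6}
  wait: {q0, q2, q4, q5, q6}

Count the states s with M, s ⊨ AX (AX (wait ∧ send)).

1

Sat(wait ∧ send) = {q4, q6}
Sat(AX (wait ∧ send)) = {s : every successor in {q4, q6}} = {q0, q5}
Sat(AX (AX (wait ∧ send))) = {s : every successor in {q0, q5}} = {q1}
|Sat(AX (AX (wait ∧ send)))| = |{q1}| = 1.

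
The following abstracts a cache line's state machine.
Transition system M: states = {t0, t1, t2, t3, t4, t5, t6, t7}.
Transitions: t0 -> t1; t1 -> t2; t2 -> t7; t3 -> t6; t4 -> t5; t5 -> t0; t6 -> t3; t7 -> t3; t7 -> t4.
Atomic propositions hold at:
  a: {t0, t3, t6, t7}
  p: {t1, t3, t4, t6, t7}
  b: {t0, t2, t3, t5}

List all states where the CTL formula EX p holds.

Sat(EX p) = {s : some successor in {t1, t3, t4, t6, t7}} = {t0, t2, t3, t6, t7}

{t0, t2, t3, t6, t7}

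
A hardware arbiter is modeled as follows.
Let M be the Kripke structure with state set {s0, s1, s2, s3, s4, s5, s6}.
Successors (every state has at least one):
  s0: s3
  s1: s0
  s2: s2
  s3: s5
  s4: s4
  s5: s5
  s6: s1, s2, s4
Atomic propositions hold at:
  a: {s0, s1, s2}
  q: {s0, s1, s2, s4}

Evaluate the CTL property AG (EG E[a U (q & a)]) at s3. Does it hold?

No

Sat(q & a) = {s0, s1, s2}
E[a U (q & a)]: least fixpoint, start Z0 = Sat((q & a)) = {s0, s1, s2}, add states in Sat(a) with some successor in Z. Already a fixed point.
Sat(E[a U (q & a)]) = {s0, s1, s2}
EG E[a U (q & a)]: greatest fixpoint, start Z0 = {s0, s1, s2}, keep only states in Sat with some successor in Z. Z1 = {s1, s2}; Z2 = {s2}; fixed.
Sat(EG E[a U (q & a)]) = {s2}
AG (EG E[a U (q & a)]): greatest fixpoint, start Z0 = {s2}, keep only states in Sat with every successor in Z. Already a fixed point.
Sat(AG (EG E[a U (q & a)])) = {s2}
s3 ∉ Sat(AG (EG E[a U (q & a)])) = {s2}, so the formula does not hold at s3.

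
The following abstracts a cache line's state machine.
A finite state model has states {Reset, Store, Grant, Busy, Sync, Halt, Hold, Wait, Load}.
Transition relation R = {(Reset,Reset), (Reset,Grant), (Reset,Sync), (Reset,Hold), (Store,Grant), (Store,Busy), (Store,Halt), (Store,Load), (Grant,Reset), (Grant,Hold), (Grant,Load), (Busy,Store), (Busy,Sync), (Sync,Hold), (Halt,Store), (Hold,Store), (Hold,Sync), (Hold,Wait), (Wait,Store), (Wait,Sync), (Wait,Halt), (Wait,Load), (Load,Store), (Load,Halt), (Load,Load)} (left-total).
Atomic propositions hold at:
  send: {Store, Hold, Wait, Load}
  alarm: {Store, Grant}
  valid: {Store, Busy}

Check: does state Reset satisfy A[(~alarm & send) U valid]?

No

Sat(~alarm) = {Reset, Busy, Sync, Halt, Hold, Wait, Load}
Sat(~alarm & send) = {Hold, Wait, Load}
A[(~alarm & send) U valid]: least fixpoint, start Z0 = Sat(valid) = {Store, Busy}, add states in Sat(~alarm & send) with every successor in Z. Already a fixed point.
Sat(A[(~alarm & send) U valid]) = {Store, Busy}
Reset ∉ Sat(A[(~alarm & send) U valid]) = {Store, Busy}, so the formula does not hold at Reset.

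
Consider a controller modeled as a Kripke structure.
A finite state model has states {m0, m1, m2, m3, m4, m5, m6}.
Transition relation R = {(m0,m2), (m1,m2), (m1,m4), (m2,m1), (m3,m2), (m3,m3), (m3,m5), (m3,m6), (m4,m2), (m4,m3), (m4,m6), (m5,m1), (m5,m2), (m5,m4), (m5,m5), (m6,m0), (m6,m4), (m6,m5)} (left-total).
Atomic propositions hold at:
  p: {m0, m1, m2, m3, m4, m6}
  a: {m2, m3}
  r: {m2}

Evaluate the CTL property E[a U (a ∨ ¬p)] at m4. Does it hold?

Sat(¬p) = {m5}
Sat(a ∨ ¬p) = {m2, m3, m5}
E[a U (a ∨ ¬p)]: least fixpoint, start Z0 = Sat((a ∨ ¬p)) = {m2, m3, m5}, add states in Sat(a) with some successor in Z. Already a fixed point.
Sat(E[a U (a ∨ ¬p)]) = {m2, m3, m5}
m4 ∉ Sat(E[a U (a ∨ ¬p)]) = {m2, m3, m5}, so the formula does not hold at m4.

No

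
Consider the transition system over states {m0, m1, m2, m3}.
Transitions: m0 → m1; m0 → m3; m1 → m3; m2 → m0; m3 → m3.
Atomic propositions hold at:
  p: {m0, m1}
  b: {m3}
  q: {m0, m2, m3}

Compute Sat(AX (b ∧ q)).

{m1, m3}

Sat(b ∧ q) = {m3}
Sat(AX (b ∧ q)) = {s : every successor in {m3}} = {m1, m3}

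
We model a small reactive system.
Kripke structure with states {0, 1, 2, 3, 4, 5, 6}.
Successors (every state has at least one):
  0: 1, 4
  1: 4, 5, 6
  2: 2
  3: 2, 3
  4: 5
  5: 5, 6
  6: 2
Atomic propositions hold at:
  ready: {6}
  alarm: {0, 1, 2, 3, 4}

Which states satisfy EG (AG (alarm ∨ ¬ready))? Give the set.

Sat(¬ready) = {0, 1, 2, 3, 4, 5}
Sat(alarm ∨ ¬ready) = {0, 1, 2, 3, 4, 5}
AG (alarm ∨ ¬ready): greatest fixpoint, start Z0 = {0, 1, 2, 3, 4, 5}, keep only states in Sat with every successor in Z. Z1 = {0, 2, 3, 4}; Z2 = {2, 3}; fixed.
Sat(AG (alarm ∨ ¬ready)) = {2, 3}
EG (AG (alarm ∨ ¬ready)): greatest fixpoint, start Z0 = {2, 3}, keep only states in Sat with some successor in Z. Already a fixed point.
Sat(EG (AG (alarm ∨ ¬ready))) = {2, 3}

{2, 3}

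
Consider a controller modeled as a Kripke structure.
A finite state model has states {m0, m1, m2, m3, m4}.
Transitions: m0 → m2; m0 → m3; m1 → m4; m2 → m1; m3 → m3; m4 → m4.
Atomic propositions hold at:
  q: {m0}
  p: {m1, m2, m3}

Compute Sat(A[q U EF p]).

{m0, m1, m2, m3}

EF p: least fixpoint, start Z0 = {m1, m2, m3}, add states with some successor in Z. Z1 = {m0, m1, m2, m3}; fixed.
Sat(EF p) = {m0, m1, m2, m3}
A[q U EF p]: least fixpoint, start Z0 = Sat(EF p) = {m0, m1, m2, m3}, add states in Sat(q) with every successor in Z. Already a fixed point.
Sat(A[q U EF p]) = {m0, m1, m2, m3}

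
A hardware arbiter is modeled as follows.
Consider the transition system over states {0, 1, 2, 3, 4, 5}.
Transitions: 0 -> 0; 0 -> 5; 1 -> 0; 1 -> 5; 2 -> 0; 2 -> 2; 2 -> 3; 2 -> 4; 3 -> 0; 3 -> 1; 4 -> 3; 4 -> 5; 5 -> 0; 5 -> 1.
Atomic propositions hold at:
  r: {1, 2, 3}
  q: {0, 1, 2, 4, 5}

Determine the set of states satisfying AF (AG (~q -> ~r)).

Sat(~q) = {3}
Sat(~r) = {0, 4, 5}
Sat(~q -> ~r) = {0, 1, 2, 4, 5}
AG (~q -> ~r): greatest fixpoint, start Z0 = {0, 1, 2, 4, 5}, keep only states in Sat with every successor in Z. Z1 = {0, 1, 5}; fixed.
Sat(AG (~q -> ~r)) = {0, 1, 5}
AF (AG (~q -> ~r)): least fixpoint, start Z0 = {0, 1, 5}, add states with every successor in Z. Z1 = {0, 1, 3, 5}; Z2 = {0, 1, 3, 4, 5}; fixed.
Sat(AF (AG (~q -> ~r))) = {0, 1, 3, 4, 5}

{0, 1, 3, 4, 5}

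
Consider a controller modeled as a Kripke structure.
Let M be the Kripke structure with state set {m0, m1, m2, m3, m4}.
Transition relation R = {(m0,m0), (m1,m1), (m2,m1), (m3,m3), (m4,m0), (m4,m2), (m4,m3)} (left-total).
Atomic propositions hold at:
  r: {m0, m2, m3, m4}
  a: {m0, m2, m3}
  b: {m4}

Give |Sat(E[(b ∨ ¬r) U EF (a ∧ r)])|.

Sat(¬r) = {m1}
Sat(b ∨ ¬r) = {m1, m4}
Sat(a ∧ r) = {m0, m2, m3}
EF (a ∧ r): least fixpoint, start Z0 = {m0, m2, m3}, add states with some successor in Z. Z1 = {m0, m2, m3, m4}; fixed.
Sat(EF (a ∧ r)) = {m0, m2, m3, m4}
E[(b ∨ ¬r) U EF (a ∧ r)]: least fixpoint, start Z0 = Sat(EF (a ∧ r)) = {m0, m2, m3, m4}, add states in Sat(b ∨ ¬r) with some successor in Z. Already a fixed point.
Sat(E[(b ∨ ¬r) U EF (a ∧ r)]) = {m0, m2, m3, m4}
|Sat(E[(b ∨ ¬r) U EF (a ∧ r)])| = |{m0, m2, m3, m4}| = 4.

4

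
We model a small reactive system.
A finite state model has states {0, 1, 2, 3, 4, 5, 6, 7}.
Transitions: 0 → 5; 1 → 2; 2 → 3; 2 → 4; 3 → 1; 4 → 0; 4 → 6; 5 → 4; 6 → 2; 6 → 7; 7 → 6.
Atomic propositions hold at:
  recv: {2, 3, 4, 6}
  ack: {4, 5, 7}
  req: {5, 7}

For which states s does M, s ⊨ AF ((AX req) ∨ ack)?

{0, 4, 5, 7}

Sat(AX req) = {s : every successor in {5, 7}} = {0}
Sat((AX req) ∨ ack) = {0, 4, 5, 7}
AF ((AX req) ∨ ack): least fixpoint, start Z0 = {0, 4, 5, 7}, add states with every successor in Z. Already a fixed point.
Sat(AF ((AX req) ∨ ack)) = {0, 4, 5, 7}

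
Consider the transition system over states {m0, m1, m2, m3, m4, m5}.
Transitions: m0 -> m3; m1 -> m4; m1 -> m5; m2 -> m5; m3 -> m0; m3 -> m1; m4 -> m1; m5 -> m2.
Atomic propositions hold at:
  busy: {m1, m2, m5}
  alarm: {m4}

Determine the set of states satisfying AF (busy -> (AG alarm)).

AG alarm: greatest fixpoint, start Z0 = {m4}, keep only states in Sat with every successor in Z. Z1 = ∅; fixed.
Sat(AG alarm) = ∅
Sat(busy -> (AG alarm)) = {m0, m3, m4}
AF (busy -> (AG alarm)): least fixpoint, start Z0 = {m0, m3, m4}, add states with every successor in Z. Already a fixed point.
Sat(AF (busy -> (AG alarm))) = {m0, m3, m4}

{m0, m3, m4}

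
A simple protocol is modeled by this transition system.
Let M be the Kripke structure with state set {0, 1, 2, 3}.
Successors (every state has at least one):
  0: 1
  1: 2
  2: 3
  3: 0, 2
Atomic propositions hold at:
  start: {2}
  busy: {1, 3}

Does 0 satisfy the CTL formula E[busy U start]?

No

E[busy U start]: least fixpoint, start Z0 = Sat(start) = {2}, add states in Sat(busy) with some successor in Z. Z1 = {1, 2, 3}; fixed.
Sat(E[busy U start]) = {1, 2, 3}
0 ∉ Sat(E[busy U start]) = {1, 2, 3}, so the formula does not hold at 0.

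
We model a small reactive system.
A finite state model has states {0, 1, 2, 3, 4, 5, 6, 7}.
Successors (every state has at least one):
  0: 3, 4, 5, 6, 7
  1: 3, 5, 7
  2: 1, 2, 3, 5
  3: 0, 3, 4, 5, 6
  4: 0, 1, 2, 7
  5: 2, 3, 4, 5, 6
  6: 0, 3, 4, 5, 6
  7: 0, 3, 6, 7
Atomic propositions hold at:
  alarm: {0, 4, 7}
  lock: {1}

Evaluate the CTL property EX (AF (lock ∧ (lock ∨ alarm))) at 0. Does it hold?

Sat(lock ∨ alarm) = {0, 1, 4, 7}
Sat(lock ∧ (lock ∨ alarm)) = {1}
AF (lock ∧ (lock ∨ alarm)): least fixpoint, start Z0 = {1}, add states with every successor in Z. Already a fixed point.
Sat(AF (lock ∧ (lock ∨ alarm))) = {1}
Sat(EX (AF (lock ∧ (lock ∨ alarm)))) = {s : some successor in {1}} = {2, 4}
0 ∉ Sat(EX (AF (lock ∧ (lock ∨ alarm)))) = {2, 4}, so the formula does not hold at 0.

No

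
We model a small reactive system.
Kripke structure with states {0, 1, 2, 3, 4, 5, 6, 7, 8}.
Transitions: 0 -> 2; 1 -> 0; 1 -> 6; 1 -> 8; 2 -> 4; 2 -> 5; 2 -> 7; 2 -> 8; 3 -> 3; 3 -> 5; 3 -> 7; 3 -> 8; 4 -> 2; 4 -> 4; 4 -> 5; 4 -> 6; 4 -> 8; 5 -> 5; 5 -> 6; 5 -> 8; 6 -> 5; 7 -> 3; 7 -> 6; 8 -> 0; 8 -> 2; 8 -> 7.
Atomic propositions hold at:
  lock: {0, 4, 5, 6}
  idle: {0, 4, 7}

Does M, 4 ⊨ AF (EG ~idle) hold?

No

Sat(~idle) = {1, 2, 3, 5, 6, 8}
EG ~idle: greatest fixpoint, start Z0 = {1, 2, 3, 5, 6, 8}, keep only states in Sat with some successor in Z. Already a fixed point.
Sat(EG ~idle) = {1, 2, 3, 5, 6, 8}
AF (EG ~idle): least fixpoint, start Z0 = {1, 2, 3, 5, 6, 8}, add states with every successor in Z. Z1 = {0, 1, 2, 3, 5, 6, 7, 8}; fixed.
Sat(AF (EG ~idle)) = {0, 1, 2, 3, 5, 6, 7, 8}
4 ∉ Sat(AF (EG ~idle)) = {0, 1, 2, 3, 5, 6, 7, 8}, so the formula does not hold at 4.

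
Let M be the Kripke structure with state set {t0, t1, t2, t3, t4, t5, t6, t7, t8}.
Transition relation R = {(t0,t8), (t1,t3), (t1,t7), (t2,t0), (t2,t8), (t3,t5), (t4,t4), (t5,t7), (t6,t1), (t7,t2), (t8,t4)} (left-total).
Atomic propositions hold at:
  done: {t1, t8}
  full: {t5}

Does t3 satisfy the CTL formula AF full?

Yes

AF full: least fixpoint, start Z0 = {t5}, add states with every successor in Z. Z1 = {t3, t5}; fixed.
Sat(AF full) = {t3, t5}
t3 ∈ Sat(AF full) = {t3, t5}, so the formula holds at t3.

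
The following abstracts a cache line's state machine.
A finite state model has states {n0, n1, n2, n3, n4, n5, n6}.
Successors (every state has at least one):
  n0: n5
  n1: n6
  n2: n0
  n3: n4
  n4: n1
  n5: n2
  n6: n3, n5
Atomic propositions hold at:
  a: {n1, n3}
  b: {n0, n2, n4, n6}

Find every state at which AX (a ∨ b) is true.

Sat(a ∨ b) = {n0, n1, n2, n3, n4, n6}
Sat(AX (a ∨ b)) = {s : every successor in {n0, n1, n2, n3, n4, n6}} = {n1, n2, n3, n4, n5}

{n1, n2, n3, n4, n5}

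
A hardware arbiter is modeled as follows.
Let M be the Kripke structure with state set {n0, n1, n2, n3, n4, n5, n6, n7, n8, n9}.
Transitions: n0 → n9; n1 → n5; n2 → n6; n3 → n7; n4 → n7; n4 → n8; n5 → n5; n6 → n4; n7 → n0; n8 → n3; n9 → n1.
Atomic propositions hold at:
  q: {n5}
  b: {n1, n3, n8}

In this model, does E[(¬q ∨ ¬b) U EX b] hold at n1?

Sat(¬q) = {n0, n1, n2, n3, n4, n6, n7, n8, n9}
Sat(¬b) = {n0, n2, n4, n5, n6, n7, n9}
Sat(¬q ∨ ¬b) = {n0, n1, n2, n3, n4, n5, n6, n7, n8, n9}
Sat(EX b) = {s : some successor in {n1, n3, n8}} = {n4, n8, n9}
E[(¬q ∨ ¬b) U EX b]: least fixpoint, start Z0 = Sat(EX b) = {n4, n8, n9}, add states in Sat(¬q ∨ ¬b) with some successor in Z. Z1 = {n0, n4, n6, n8, n9}; Z2 = {n0, n2, n4, n6, n7, n8, n9}; Z3 = {n0, n2, n3, n4, n6, n7, n8, n9}; fixed.
Sat(E[(¬q ∨ ¬b) U EX b]) = {n0, n2, n3, n4, n6, n7, n8, n9}
n1 ∉ Sat(E[(¬q ∨ ¬b) U EX b]) = {n0, n2, n3, n4, n6, n7, n8, n9}, so the formula does not hold at n1.

No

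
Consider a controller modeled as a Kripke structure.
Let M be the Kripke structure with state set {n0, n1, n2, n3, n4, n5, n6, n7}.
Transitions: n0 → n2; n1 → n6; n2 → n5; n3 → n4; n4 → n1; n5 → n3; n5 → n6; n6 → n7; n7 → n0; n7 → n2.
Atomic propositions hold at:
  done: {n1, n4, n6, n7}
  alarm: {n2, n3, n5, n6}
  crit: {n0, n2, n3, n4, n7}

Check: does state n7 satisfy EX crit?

Sat(EX crit) = {s : some successor in {n0, n2, n3, n4, n7}} = {n0, n3, n5, n6, n7}
n7 ∈ Sat(EX crit) = {n0, n3, n5, n6, n7}, so the formula holds at n7.

Yes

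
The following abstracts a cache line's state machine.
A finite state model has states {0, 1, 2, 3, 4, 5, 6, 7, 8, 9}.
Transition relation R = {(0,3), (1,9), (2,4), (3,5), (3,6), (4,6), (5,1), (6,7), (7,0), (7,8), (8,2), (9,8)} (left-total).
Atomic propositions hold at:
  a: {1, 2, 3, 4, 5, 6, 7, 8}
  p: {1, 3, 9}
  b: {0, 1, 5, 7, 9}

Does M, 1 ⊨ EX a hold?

Sat(EX a) = {s : some successor in {1, 2, 3, 4, 5, 6, 7, 8}} = {0, 2, 3, 4, 5, 6, 7, 8, 9}
1 ∉ Sat(EX a) = {0, 2, 3, 4, 5, 6, 7, 8, 9}, so the formula does not hold at 1.

No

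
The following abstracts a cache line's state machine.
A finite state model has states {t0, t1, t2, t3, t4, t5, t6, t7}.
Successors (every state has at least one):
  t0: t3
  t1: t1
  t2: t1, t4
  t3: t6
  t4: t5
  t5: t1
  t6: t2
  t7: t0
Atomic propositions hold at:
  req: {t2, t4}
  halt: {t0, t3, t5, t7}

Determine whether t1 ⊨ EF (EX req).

Sat(EX req) = {s : some successor in {t2, t4}} = {t2, t6}
EF (EX req): least fixpoint, start Z0 = {t2, t6}, add states with some successor in Z. Z1 = {t2, t3, t6}; Z2 = {t0, t2, t3, t6}; Z3 = {t0, t2, t3, t6, t7}; fixed.
Sat(EF (EX req)) = {t0, t2, t3, t6, t7}
t1 ∉ Sat(EF (EX req)) = {t0, t2, t3, t6, t7}, so the formula does not hold at t1.

No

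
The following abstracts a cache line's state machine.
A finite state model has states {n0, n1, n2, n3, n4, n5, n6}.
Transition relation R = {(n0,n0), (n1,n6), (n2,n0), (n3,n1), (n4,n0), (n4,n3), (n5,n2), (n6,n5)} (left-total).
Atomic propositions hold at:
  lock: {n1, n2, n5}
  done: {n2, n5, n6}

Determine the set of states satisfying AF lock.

{n1, n2, n3, n5, n6}

AF lock: least fixpoint, start Z0 = {n1, n2, n5}, add states with every successor in Z. Z1 = {n1, n2, n3, n5, n6}; fixed.
Sat(AF lock) = {n1, n2, n3, n5, n6}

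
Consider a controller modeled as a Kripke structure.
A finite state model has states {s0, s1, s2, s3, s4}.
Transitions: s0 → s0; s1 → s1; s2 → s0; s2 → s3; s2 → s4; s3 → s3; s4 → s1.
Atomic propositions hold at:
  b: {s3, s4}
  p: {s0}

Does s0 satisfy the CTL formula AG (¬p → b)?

Sat(¬p) = {s1, s2, s3, s4}
Sat(¬p → b) = {s0, s3, s4}
AG (¬p → b): greatest fixpoint, start Z0 = {s0, s3, s4}, keep only states in Sat with every successor in Z. Z1 = {s0, s3}; fixed.
Sat(AG (¬p → b)) = {s0, s3}
s0 ∈ Sat(AG (¬p → b)) = {s0, s3}, so the formula holds at s0.

Yes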